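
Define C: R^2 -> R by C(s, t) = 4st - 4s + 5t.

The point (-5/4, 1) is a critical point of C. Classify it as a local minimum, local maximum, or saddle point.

saddle point

The Hessian of C is constant: H = [[0, 4], [4, 0]].
det(H) = 0·0 − 4² = -16.
Since det(H) < 0, H is indefinite and the critical point is a saddle point.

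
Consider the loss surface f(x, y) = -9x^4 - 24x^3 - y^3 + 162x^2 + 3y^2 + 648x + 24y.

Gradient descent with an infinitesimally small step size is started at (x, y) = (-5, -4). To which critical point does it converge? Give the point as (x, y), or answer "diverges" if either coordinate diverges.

diverges

f is separable, so gradient descent decouples: x follows -∂f/∂x, y follows -∂f/∂y.
∂f/∂x = -36(x - 3)(x + 2)(x + 3); at x=-5 this is 1728, so x decreases.
∂f/∂y = -3(y - 4)(y + 2); at y=-4 this is -48, so y increases.
The x-coordinate has no critical point in that direction and runs off to infinity.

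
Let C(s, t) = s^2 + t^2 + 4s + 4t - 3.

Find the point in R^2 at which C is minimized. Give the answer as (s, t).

C(s,t) separates as P(s) + Q(t) − 3, so its minimum is min P + min Q − 3.
P'(s) = 2s + 4 vanishes at s ∈ {-2}; Q'(t) = 2(t + 2) vanishes at t ∈ {-2}.
Local minima of P (where P''>0): P(-2)=-4. Local minima of Q: Q(-2)=-4.
So the global minimum of C is P(-2) + Q(-2) − 3 = -4 − 4 − 3 = -11, attained at (-2, -2).

(-2, -2)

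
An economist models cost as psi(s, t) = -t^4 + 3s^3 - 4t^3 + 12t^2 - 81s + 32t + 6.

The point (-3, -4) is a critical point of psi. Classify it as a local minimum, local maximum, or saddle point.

local maximum

The mixed partial ∂²psi/∂s∂t is 0, so the Hessian at any point is diag(psi_ss, psi_tt) = diag(18s, 12(-t^2 - 2t + 2)).
At (-3, -4): H = diag(-54, -72).
Both eigenvalues are negative, so H is negative definite: a local maximum.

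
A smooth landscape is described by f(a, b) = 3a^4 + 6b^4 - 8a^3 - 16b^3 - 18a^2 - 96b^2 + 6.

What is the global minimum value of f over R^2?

f(a,b) separates as P(a) + Q(b) + 6, so its minimum is min P + min Q + 6.
P'(a) = 12a(a - 3)(a + 1) vanishes at a ∈ {-1, 0, 3}; Q'(b) = 24b(b - 4)(b + 2) vanishes at b ∈ {-2, 0, 4}.
Local minima of P (where P''>0): P(-1)=-7, P(3)=-135. Local minima of Q: Q(-2)=-160, Q(4)=-1024.
So the global minimum of f is P(3) + Q(4) + 6 = -135 − 1024 + 6 = -1153, attained at (3, 4).

-1153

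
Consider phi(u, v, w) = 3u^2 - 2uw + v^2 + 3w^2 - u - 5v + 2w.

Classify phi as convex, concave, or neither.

convex

phi is quadratic, so its Hessian is the constant matrix H = [[6, 0, -2], [0, 2, 0], [-2, 0, 6]].
Leading principal minors: 6, 12, 64.
All positive ⇒ H ≻ 0 ⇒ convex.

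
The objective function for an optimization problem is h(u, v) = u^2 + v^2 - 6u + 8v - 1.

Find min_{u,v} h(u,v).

-26

h(u,v) separates as P(u) + Q(v) − 1, so its minimum is min P + min Q − 1.
P'(u) = 2u - 6 vanishes at u ∈ {3}; Q'(v) = 2v + 8 vanishes at v ∈ {-4}.
Local minima of P (where P''>0): P(3)=-9. Local minima of Q: Q(-4)=-16.
So the global minimum of h is P(3) + Q(-4) − 1 = -9 − 16 − 1 = -26, attained at (3, -4).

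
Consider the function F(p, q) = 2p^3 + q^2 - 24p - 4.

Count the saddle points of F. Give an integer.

F separates as a function of p plus a function of q, so ∇F=0 decouples.
∂F/∂p = 6(p - 2)(p + 2) = 0 at p ∈ {-2, 2}; ∂F/∂q = 2q = 0 at q ∈ {0}.
The Hessian is diagonal: diag(F_pp, F_qq). Second derivatives: F_pp(-2)=-24, F_pp(2)=24; F_qq(0)=2.
Saddle points occur where the two diagonal entries have opposite signs: (-2, 0). Count: 1.

1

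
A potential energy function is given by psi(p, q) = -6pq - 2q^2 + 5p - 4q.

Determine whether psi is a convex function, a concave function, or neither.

neither

psi is quadratic, so its Hessian is the constant matrix H = [[0, -6], [-6, -4]].
det(H) = -36, tr(H) = -4.
det(H) < 0, so H is indefinite: neither convex nor concave.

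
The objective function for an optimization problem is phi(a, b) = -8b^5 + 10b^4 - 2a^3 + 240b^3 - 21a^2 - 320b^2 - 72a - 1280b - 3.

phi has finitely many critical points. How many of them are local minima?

2

phi separates as a function of a plus a function of b, so ∇phi=0 decouples.
∂phi/∂a = -6(a + 3)(a + 4) = 0 at a ∈ {-4, -3}; ∂phi/∂b = -40(b - 4)(b - 2)(b + 1)(b + 4) = 0 at b ∈ {-4, -1, 2, 4}.
The Hessian is diagonal: diag(phi_aa, phi_bb). Second derivatives: phi_aa(-4)=6, phi_aa(-3)=-6; phi_bb(-4)=5760, phi_bb(-1)=-1800, phi_bb(2)=1440, phi_bb(4)=-3200.
Local minima occur where both diagonal entries positive: (-4, -4), (-4, 2). Count: 2.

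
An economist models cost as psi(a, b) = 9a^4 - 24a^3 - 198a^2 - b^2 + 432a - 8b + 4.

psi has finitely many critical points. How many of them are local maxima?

psi separates as a function of a plus a function of b, so ∇psi=0 decouples.
∂psi/∂a = 36(a - 4)(a - 1)(a + 3) = 0 at a ∈ {-3, 1, 4}; ∂psi/∂b = -2(b + 4) = 0 at b ∈ {-4}.
The Hessian is diagonal: diag(psi_aa, psi_bb). Second derivatives: psi_aa(-3)=1008, psi_aa(1)=-432, psi_aa(4)=756; psi_bb(-4)=-2.
Local maxima occur where both diagonal entries negative: (1, -4). Count: 1.

1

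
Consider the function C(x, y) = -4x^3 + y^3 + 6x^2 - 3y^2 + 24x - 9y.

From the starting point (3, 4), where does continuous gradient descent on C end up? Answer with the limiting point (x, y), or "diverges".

C is separable, so gradient descent decouples: x follows -∂C/∂x, y follows -∂C/∂y.
∂C/∂x = -12(x - 2)(x + 1); at x=3 this is -48, so x increases.
∂C/∂y = 3(y - 3)(y + 1); at y=4 this is 15, so y decreases.
The x-coordinate has no critical point in that direction and runs off to infinity.

diverges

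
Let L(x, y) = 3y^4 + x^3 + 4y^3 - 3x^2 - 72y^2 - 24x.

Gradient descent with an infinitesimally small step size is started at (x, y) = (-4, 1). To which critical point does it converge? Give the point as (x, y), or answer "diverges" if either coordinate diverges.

L is separable, so gradient descent decouples: x follows -∂L/∂x, y follows -∂L/∂y.
∂L/∂x = 3(x - 4)(x + 2); at x=-4 this is 48, so x decreases.
∂L/∂y = 12y(y - 3)(y + 4); at y=1 this is -120, so y increases.
The x-coordinate has no critical point in that direction and runs off to infinity.

diverges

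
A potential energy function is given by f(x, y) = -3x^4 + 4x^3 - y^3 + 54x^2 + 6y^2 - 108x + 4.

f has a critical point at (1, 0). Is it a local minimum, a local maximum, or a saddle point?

local minimum

The mixed partial ∂²f/∂x∂y is 0, so the Hessian at any point is diag(f_xx, f_yy) = diag(12(-3x^2 + 2x + 9), 6(-y + 2)).
At (1, 0): H = diag(96, 12).
Both eigenvalues are positive, so H is positive definite: a local minimum.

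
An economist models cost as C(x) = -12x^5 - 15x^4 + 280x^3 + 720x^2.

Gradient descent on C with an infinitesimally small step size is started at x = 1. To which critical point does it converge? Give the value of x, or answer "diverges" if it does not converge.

0

C'(x) = -60x(x - 4)(x + 2)(x + 3), so C'(1) = 2160.
Gradient descent moves in the -C' direction, i.e. x is decreasing.
The nearest critical point in that direction is x = 0, where C'' = 1440 > 0 (a local minimum). The iterate converges there.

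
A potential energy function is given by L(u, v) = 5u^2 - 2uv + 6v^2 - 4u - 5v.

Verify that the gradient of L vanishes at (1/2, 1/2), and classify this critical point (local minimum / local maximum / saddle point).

∇L = (10u - 2v - 4, -2u + 12v - 5); substituting (1/2, 1/2) gives ∇L = (0, 0), so (1/2, 1/2) is indeed a critical point.
The Hessian of L is constant: H = [[10, -2], [-2, 12]].
det(H) = 10·12 − (-2)² = 116.
det(H) > 0 and tr(H) = 22 > 0, so H is positive definite and the point is a local minimum.

local minimum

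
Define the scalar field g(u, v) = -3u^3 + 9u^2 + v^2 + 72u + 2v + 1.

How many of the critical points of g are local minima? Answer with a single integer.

1

g separates as a function of u plus a function of v, so ∇g=0 decouples.
∂g/∂u = -9(u - 4)(u + 2) = 0 at u ∈ {-2, 4}; ∂g/∂v = 2(v + 1) = 0 at v ∈ {-1}.
The Hessian is diagonal: diag(g_uu, g_vv). Second derivatives: g_uu(-2)=54, g_uu(4)=-54; g_vv(-1)=2.
Local minima occur where both diagonal entries positive: (-2, -1). Count: 1.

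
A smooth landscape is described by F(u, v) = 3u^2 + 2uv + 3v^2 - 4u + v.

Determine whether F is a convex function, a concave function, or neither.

F is quadratic, so its Hessian is the constant matrix H = [[6, 2], [2, 6]].
det(H) = 32, tr(H) = 12.
det(H) > 0 and tr(H) > 0, so H is positive definite everywhere: convex.

convex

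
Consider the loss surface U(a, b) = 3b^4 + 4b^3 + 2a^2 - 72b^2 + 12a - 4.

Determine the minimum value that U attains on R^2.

-662

U(a,b) separates as P(a) + Q(b) − 4, so its minimum is min P + min Q − 4.
P'(a) = 4a + 12 vanishes at a ∈ {-3}; Q'(b) = 12b(b - 3)(b + 4) vanishes at b ∈ {-4, 0, 3}.
Local minima of P (where P''>0): P(-3)=-18. Local minima of Q: Q(-4)=-640, Q(3)=-297.
So the global minimum of U is P(-3) + Q(-4) − 4 = -18 − 640 − 4 = -662, attained at (-3, -4).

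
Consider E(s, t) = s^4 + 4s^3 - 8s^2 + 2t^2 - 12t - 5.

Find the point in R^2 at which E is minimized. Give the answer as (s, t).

(-4, 3)

E(s,t) separates as P(s) + Q(t) − 5, so its minimum is min P + min Q − 5.
P'(s) = 4s(s - 1)(s + 4) vanishes at s ∈ {-4, 0, 1}; Q'(t) = 4(t - 3) vanishes at t ∈ {3}.
Local minima of P (where P''>0): P(-4)=-128, P(1)=-3. Local minima of Q: Q(3)=-18.
So the global minimum of E is P(-4) + Q(3) − 5 = -128 − 18 − 5 = -151, attained at (-4, 3).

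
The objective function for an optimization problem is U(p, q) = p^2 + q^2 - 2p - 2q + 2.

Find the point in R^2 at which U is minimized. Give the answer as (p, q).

U(p,q) separates as A(p) + B(q) + 2, so its minimum is min A + min B + 2.
A'(p) = 2p - 2 vanishes at p ∈ {1}; B'(q) = 2q - 2 vanishes at q ∈ {1}.
Local minima of A (where A''>0): A(1)=-1. Local minima of B: B(1)=-1.
So the global minimum of U is A(1) + B(1) + 2 = -1 − 1 + 2 = 0, attained at (1, 1).

(1, 1)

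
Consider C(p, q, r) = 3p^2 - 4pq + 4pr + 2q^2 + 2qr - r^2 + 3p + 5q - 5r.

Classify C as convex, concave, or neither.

neither

C is quadratic, so its Hessian is the constant matrix H = [[6, -4, 4], [-4, 4, 2], [4, 2, -2]].
Leading principal minors: 6, 8, -168.
Neither pattern holds ⇒ H is indefinite ⇒ neither convex nor concave.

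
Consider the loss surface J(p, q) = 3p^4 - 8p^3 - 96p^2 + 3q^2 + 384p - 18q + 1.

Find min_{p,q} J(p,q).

J(p,q) separates as A(p) + B(q) + 1, so its minimum is min A + min B + 1.
A'(p) = 12(p - 4)(p - 2)(p + 4) vanishes at p ∈ {-4, 2, 4}; B'(q) = 6q - 18 vanishes at q ∈ {3}.
Local minima of A (where A''>0): A(-4)=-1792, A(4)=256. Local minima of B: B(3)=-27.
So the global minimum of J is A(-4) + B(3) + 1 = -1792 − 27 + 1 = -1818, attained at (-4, 3).

-1818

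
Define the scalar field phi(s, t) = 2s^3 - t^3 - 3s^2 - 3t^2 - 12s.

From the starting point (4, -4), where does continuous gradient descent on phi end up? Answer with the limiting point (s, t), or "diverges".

phi is separable, so gradient descent decouples: s follows -∂phi/∂s, t follows -∂phi/∂t.
∂phi/∂s = 6(s - 2)(s + 1); at s=4 this is 60, so s decreases.
∂phi/∂t = -3t(t + 2); at t=-4 this is -24, so t increases.
s converges to its nearest critical value 2 (a local min of the s-part); t converges to -2. The iterate converges to (2, -2).

(2, -2)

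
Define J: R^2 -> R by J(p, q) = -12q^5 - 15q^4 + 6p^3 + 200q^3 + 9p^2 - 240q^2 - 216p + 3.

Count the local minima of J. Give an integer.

2

J separates as a function of p plus a function of q, so ∇J=0 decouples.
∂J/∂p = 18(p - 3)(p + 4) = 0 at p ∈ {-4, 3}; ∂J/∂q = -60q(q - 2)(q - 1)(q + 4) = 0 at q ∈ {-4, 0, 1, 2}.
The Hessian is diagonal: diag(J_pp, J_qq). Second derivatives: J_pp(-4)=-126, J_pp(3)=126; J_qq(-4)=7200, J_qq(0)=-480, J_qq(1)=300, J_qq(2)=-720.
Local minima occur where both diagonal entries positive: (3, -4), (3, 1). Count: 2.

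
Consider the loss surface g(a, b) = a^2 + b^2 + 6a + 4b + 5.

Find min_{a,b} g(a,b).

-8

g(a,b) separates as P(a) + Q(b) + 5, so its minimum is min P + min Q + 5.
P'(a) = 2a + 6 vanishes at a ∈ {-3}; Q'(b) = 2b + 4 vanishes at b ∈ {-2}.
Local minima of P (where P''>0): P(-3)=-9. Local minima of Q: Q(-2)=-4.
So the global minimum of g is P(-3) + Q(-2) + 5 = -9 − 4 + 5 = -8, attained at (-3, -2).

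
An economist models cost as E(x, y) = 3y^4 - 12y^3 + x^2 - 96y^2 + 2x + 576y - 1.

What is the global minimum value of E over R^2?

E(x,y) separates as P(x) + Q(y) − 1, so its minimum is min P + min Q − 1.
P'(x) = 2x + 2 vanishes at x ∈ {-1}; Q'(y) = 12(y - 4)(y - 3)(y + 4) vanishes at y ∈ {-4, 3, 4}.
Local minima of P (where P''>0): P(-1)=-1. Local minima of Q: Q(-4)=-2304, Q(4)=768.
So the global minimum of E is P(-1) + Q(-4) − 1 = -1 − 2304 − 1 = -2306, attained at (-1, -4).

-2306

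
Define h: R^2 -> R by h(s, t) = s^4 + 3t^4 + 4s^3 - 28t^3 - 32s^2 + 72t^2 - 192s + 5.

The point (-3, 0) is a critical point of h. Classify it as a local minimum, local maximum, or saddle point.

The mixed partial ∂²h/∂s∂t is 0, so the Hessian at any point is diag(h_ss, h_tt) = diag(4(3s^2 + 6s - 16), 12(3t^2 - 14t + 12)).
At (-3, 0): H = diag(-28, 144).
The eigenvalues have opposite signs, so H is indefinite: a saddle point.

saddle point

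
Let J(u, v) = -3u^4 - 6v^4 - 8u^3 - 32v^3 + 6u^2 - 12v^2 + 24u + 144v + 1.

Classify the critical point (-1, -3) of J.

The mixed partial ∂²J/∂u∂v is 0, so the Hessian at any point is diag(J_uu, J_vv) = diag(12(-3u^2 - 4u + 1), -24(3v^2 + 8v + 1)).
At (-1, -3): H = diag(24, -96).
The eigenvalues have opposite signs, so H is indefinite: a saddle point.

saddle point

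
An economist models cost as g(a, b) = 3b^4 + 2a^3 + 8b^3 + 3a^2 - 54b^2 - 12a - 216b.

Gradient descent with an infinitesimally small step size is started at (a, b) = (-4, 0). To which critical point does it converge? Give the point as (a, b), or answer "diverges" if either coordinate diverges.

diverges

g is separable, so gradient descent decouples: a follows -∂g/∂a, b follows -∂g/∂b.
∂g/∂a = 6(a - 1)(a + 2); at a=-4 this is 60, so a decreases.
∂g/∂b = 12(b - 3)(b + 2)(b + 3); at b=0 this is -216, so b increases.
The a-coordinate has no critical point in that direction and runs off to infinity.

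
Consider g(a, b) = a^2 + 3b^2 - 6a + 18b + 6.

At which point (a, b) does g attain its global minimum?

g(a,b) separates as P(a) + Q(b) + 6, so its minimum is min P + min Q + 6.
P'(a) = 2a - 6 vanishes at a ∈ {3}; Q'(b) = 6b + 18 vanishes at b ∈ {-3}.
Local minima of P (where P''>0): P(3)=-9. Local minima of Q: Q(-3)=-27.
So the global minimum of g is P(3) + Q(-3) + 6 = -9 − 27 + 6 = -30, attained at (3, -3).

(3, -3)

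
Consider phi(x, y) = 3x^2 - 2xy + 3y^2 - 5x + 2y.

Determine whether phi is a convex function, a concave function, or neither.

phi is quadratic, so its Hessian is the constant matrix H = [[6, -2], [-2, 6]].
det(H) = 32, tr(H) = 12.
det(H) > 0 and tr(H) > 0, so H is positive definite everywhere: convex.

convex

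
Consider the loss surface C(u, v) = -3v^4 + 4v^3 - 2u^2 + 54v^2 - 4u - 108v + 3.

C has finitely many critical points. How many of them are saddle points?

C separates as a function of u plus a function of v, so ∇C=0 decouples.
∂C/∂u = -4(u + 1) = 0 at u ∈ {-1}; ∂C/∂v = -12(v - 3)(v - 1)(v + 3) = 0 at v ∈ {-3, 1, 3}.
The Hessian is diagonal: diag(C_uu, C_vv). Second derivatives: C_uu(-1)=-4; C_vv(-3)=-288, C_vv(1)=96, C_vv(3)=-144.
Saddle points occur where the two diagonal entries have opposite signs: (-1, 1). Count: 1.

1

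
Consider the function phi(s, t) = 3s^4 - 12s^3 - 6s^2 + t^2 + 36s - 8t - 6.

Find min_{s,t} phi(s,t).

phi(s,t) separates as P(s) + Q(t) − 6, so its minimum is min P + min Q − 6.
P'(s) = 12(s - 3)(s - 1)(s + 1) vanishes at s ∈ {-1, 1, 3}; Q'(t) = 2(t - 4) vanishes at t ∈ {4}.
Local minima of P (where P''>0): P(-1)=-27, P(3)=-27. Local minima of Q: Q(4)=-16.
So the global minimum of phi is P(-1) + Q(4) − 6 = -27 − 16 − 6 = -49, attained at (-1, 4).

-49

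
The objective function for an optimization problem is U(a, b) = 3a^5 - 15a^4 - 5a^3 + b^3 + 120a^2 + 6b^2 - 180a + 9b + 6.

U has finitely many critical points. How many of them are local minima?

U separates as a function of a plus a function of b, so ∇U=0 decouples.
∂U/∂a = 15(a - 3)(a - 2)(a - 1)(a + 2) = 0 at a ∈ {-2, 1, 2, 3}; ∂U/∂b = 3(b + 1)(b + 3) = 0 at b ∈ {-3, -1}.
The Hessian is diagonal: diag(U_aa, U_bb). Second derivatives: U_aa(-2)=-900, U_aa(1)=90, U_aa(2)=-60, U_aa(3)=150; U_bb(-3)=-6, U_bb(-1)=6.
Local minima occur where both diagonal entries positive: (1, -1), (3, -1). Count: 2.

2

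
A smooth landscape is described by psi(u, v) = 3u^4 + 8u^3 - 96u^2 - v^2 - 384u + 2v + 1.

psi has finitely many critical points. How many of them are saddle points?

2

psi separates as a function of u plus a function of v, so ∇psi=0 decouples.
∂psi/∂u = 12(u - 4)(u + 2)(u + 4) = 0 at u ∈ {-4, -2, 4}; ∂psi/∂v = -2(v - 1) = 0 at v ∈ {1}.
The Hessian is diagonal: diag(psi_uu, psi_vv). Second derivatives: psi_uu(-4)=192, psi_uu(-2)=-144, psi_uu(4)=576; psi_vv(1)=-2.
Saddle points occur where the two diagonal entries have opposite signs: (-4, 1), (4, 1). Count: 2.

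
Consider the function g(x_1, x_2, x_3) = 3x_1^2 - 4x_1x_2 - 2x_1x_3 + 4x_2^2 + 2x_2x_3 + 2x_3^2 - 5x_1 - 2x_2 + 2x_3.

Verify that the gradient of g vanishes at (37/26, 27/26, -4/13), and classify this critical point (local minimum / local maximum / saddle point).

∇g = (6x_1 - 4x_2 - 2x_3 - 5, -4x_1 + 8x_2 + 2x_3 - 2, -2x_1 + 2x_2 + 4x_3 + 2); substituting (37/26, 27/26, -4/13) gives ∇g = (0, 0, 0), so (37/26, 27/26, -4/13) is indeed a critical point.
The Hessian is constant: H = [[6, -4, -2], [-4, 8, 2], [-2, 2, 4]].
Leading principal minors: Δ₁ = 6, Δ₂ = 32, Δ₃ = 104.
All leading minors are positive, so H is positive definite: a local minimum.

local minimum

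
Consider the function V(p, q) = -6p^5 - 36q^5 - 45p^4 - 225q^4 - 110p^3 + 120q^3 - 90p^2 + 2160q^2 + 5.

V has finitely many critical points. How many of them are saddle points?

V separates as a function of p plus a function of q, so ∇V=0 decouples.
∂V/∂p = -30p(p + 1)(p + 2)(p + 3) = 0 at p ∈ {-3, -2, -1, 0}; ∂V/∂q = -180q(q - 2)(q + 3)(q + 4) = 0 at q ∈ {-4, -3, 0, 2}.
The Hessian is diagonal: diag(V_pp, V_qq). Second derivatives: V_pp(-3)=180, V_pp(-2)=-60, V_pp(-1)=60, V_pp(0)=-180; V_qq(-4)=4320, V_qq(-3)=-2700, V_qq(0)=4320, V_qq(2)=-10800.
Saddle points occur where the two diagonal entries have opposite signs: (-3, -3), (-3, 2), (-2, -4), (-2, 0), (-1, -3), (-1, 2), (0, -4), (0, 0). Count: 8.

8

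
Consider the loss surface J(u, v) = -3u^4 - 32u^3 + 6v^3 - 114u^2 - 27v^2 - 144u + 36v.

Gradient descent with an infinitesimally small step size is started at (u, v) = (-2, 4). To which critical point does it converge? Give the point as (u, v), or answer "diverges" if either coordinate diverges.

(-3, 2)

J is separable, so gradient descent decouples: u follows -∂J/∂u, v follows -∂J/∂v.
∂J/∂u = -12(u + 1)(u + 3)(u + 4); at u=-2 this is 24, so u decreases.
∂J/∂v = 18(v - 2)(v - 1); at v=4 this is 108, so v decreases.
u converges to its nearest critical value -3 (a local min of the u-part); v converges to 2. The iterate converges to (-3, 2).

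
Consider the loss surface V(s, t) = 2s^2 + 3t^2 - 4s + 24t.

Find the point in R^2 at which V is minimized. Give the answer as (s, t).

V(s,t) separates as P(s) + Q(t), so its minimum is min P + min Q.
P'(s) = 4s - 4 vanishes at s ∈ {1}; Q'(t) = 6(t + 4) vanishes at t ∈ {-4}.
Local minima of P (where P''>0): P(1)=-2. Local minima of Q: Q(-4)=-48.
So the global minimum of V is P(1) + Q(-4) = -2 − 48 = -50, attained at (1, -4).

(1, -4)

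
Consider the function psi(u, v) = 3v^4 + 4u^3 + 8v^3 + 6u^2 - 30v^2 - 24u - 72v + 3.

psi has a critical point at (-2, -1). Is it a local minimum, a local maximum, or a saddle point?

local maximum

The mixed partial ∂²psi/∂u∂v is 0, so the Hessian at any point is diag(psi_uu, psi_vv) = diag(12(2u + 1), 12(3v^2 + 4v - 5)).
At (-2, -1): H = diag(-36, -72).
Both eigenvalues are negative, so H is negative definite: a local maximum.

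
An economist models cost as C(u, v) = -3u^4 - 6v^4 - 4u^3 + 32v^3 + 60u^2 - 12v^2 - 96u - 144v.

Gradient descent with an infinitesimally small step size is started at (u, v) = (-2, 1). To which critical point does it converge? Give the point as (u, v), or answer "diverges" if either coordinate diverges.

(1, 2)

C is separable, so gradient descent decouples: u follows -∂C/∂u, v follows -∂C/∂v.
∂C/∂u = -12(u - 2)(u - 1)(u + 4); at u=-2 this is -288, so u increases.
∂C/∂v = -24(v - 3)(v - 2)(v + 1); at v=1 this is -96, so v increases.
u converges to its nearest critical value 1 (a local min of the u-part); v converges to 2. The iterate converges to (1, 2).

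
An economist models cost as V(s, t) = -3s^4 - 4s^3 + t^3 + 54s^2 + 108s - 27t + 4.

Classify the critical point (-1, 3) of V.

The mixed partial ∂²V/∂s∂t is 0, so the Hessian at any point is diag(V_ss, V_tt) = diag(12(-3s^2 - 2s + 9), 6t).
At (-1, 3): H = diag(96, 18).
Both eigenvalues are positive, so H is positive definite: a local minimum.

local minimum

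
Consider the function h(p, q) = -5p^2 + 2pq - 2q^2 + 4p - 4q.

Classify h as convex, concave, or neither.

h is quadratic, so its Hessian is the constant matrix H = [[-10, 2], [2, -4]].
det(H) = 36, tr(H) = -14.
det(H) > 0 and tr(H) < 0, so H is negative definite everywhere: concave.

concave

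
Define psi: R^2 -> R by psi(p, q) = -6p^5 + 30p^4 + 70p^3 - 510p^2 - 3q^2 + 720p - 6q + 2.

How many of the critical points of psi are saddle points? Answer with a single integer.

2

psi separates as a function of p plus a function of q, so ∇psi=0 decouples.
∂psi/∂p = -30(p - 4)(p - 2)(p - 1)(p + 3) = 0 at p ∈ {-3, 1, 2, 4}; ∂psi/∂q = -6(q + 1) = 0 at q ∈ {-1}.
The Hessian is diagonal: diag(psi_pp, psi_qq). Second derivatives: psi_pp(-3)=4200, psi_pp(1)=-360, psi_pp(2)=300, psi_pp(4)=-1260; psi_qq(-1)=-6.
Saddle points occur where the two diagonal entries have opposite signs: (-3, -1), (2, -1). Count: 2.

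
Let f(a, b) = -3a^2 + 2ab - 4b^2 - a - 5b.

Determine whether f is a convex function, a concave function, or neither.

concave

f is quadratic, so its Hessian is the constant matrix H = [[-6, 2], [2, -8]].
det(H) = 44, tr(H) = -14.
det(H) > 0 and tr(H) < 0, so H is negative definite everywhere: concave.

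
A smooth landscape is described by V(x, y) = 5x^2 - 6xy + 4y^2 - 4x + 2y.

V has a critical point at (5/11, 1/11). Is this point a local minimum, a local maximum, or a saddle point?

The Hessian of V is constant: H = [[10, -6], [-6, 8]].
det(H) = 10·8 − (-6)² = 44.
det(H) > 0 and tr(H) = 18 > 0, so H is positive definite and the point is a local minimum.

local minimum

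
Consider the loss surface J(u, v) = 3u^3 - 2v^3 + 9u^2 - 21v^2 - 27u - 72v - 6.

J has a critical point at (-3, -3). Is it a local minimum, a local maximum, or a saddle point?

The mixed partial ∂²J/∂u∂v is 0, so the Hessian at any point is diag(J_uu, J_vv) = diag(18(u + 1), -6(2v + 7)).
At (-3, -3): H = diag(-36, -6).
Both eigenvalues are negative, so H is negative definite: a local maximum.

local maximum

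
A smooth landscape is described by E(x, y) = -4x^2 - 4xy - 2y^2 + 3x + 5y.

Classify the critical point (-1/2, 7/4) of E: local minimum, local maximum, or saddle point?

local maximum

The Hessian of E is constant: H = [[-8, -4], [-4, -4]].
det(H) = (-8)·(-4) − (-4)² = 16.
det(H) > 0 and tr(H) = -12 < 0, so H is negative definite and the point is a local maximum.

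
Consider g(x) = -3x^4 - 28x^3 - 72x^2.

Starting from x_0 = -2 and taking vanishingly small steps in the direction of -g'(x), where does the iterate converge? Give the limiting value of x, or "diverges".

g'(x) = -12x(x + 3)(x + 4), so g'(-2) = 48.
Gradient descent moves in the -g' direction, i.e. x is decreasing.
The nearest critical point in that direction is x = -3, where g'' = 36 > 0 (a local minimum). The iterate converges there.

-3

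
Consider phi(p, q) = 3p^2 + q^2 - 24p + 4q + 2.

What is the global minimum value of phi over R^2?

-50

phi(p,q) separates as A(p) + B(q) + 2, so its minimum is min A + min B + 2.
A'(p) = 6p - 24 vanishes at p ∈ {4}; B'(q) = 2q + 4 vanishes at q ∈ {-2}.
Local minima of A (where A''>0): A(4)=-48. Local minima of B: B(-2)=-4.
So the global minimum of phi is A(4) + B(-2) + 2 = -48 − 4 + 2 = -50, attained at (4, -2).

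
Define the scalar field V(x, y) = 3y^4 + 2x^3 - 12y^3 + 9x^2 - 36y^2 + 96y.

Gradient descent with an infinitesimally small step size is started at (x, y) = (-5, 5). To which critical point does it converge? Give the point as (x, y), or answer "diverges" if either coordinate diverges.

V is separable, so gradient descent decouples: x follows -∂V/∂x, y follows -∂V/∂y.
∂V/∂x = 6x(x + 3); at x=-5 this is 60, so x decreases.
∂V/∂y = 12(y - 4)(y - 1)(y + 2); at y=5 this is 336, so y decreases.
The x-coordinate has no critical point in that direction and runs off to infinity.

diverges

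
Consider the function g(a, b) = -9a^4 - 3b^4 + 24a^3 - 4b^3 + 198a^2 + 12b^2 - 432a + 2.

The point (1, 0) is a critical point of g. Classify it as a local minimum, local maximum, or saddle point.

The mixed partial ∂²g/∂a∂b is 0, so the Hessian at any point is diag(g_aa, g_bb) = diag(36(-3a^2 + 4a + 11), 12(-3b^2 - 2b + 2)).
At (1, 0): H = diag(432, 24).
Both eigenvalues are positive, so H is positive definite: a local minimum.

local minimum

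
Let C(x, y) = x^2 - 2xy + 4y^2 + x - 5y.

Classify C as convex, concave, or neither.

convex

C is quadratic, so its Hessian is the constant matrix H = [[2, -2], [-2, 8]].
det(H) = 12, tr(H) = 10.
det(H) > 0 and tr(H) > 0, so H is positive definite everywhere: convex.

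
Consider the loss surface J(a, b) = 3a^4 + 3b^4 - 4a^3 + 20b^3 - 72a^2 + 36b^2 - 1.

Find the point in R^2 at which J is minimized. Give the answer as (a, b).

J(a,b) separates as P(a) + Q(b) − 1, so its minimum is min P + min Q − 1.
P'(a) = 12a(a - 4)(a + 3) vanishes at a ∈ {-3, 0, 4}; Q'(b) = 12b(b + 2)(b + 3) vanishes at b ∈ {-3, -2, 0}.
Local minima of P (where P''>0): P(-3)=-297, P(4)=-640. Local minima of Q: Q(-3)=27, Q(0)=0.
So the global minimum of J is P(4) + Q(0) − 1 = -640 + 0 − 1 = -641, attained at (4, 0).

(4, 0)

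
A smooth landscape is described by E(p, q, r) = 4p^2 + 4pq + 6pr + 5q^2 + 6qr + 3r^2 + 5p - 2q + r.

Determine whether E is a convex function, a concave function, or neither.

E is quadratic, so its Hessian is the constant matrix H = [[8, 4, 6], [4, 10, 6], [6, 6, 6]].
Leading principal minors: 8, 64, 24.
All positive ⇒ H ≻ 0 ⇒ convex.

convex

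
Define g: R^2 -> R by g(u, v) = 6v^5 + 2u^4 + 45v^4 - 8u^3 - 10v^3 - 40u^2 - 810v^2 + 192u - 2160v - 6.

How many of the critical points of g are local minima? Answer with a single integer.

g separates as a function of u plus a function of v, so ∇g=0 decouples.
∂g/∂u = 8(u - 4)(u - 2)(u + 3) = 0 at u ∈ {-3, 2, 4}; ∂g/∂v = 30(v - 3)(v + 2)(v + 3)(v + 4) = 0 at v ∈ {-4, -3, -2, 3}.
The Hessian is diagonal: diag(g_uu, g_vv). Second derivatives: g_uu(-3)=280, g_uu(2)=-80, g_uu(4)=112; g_vv(-4)=-420, g_vv(-3)=180, g_vv(-2)=-300, g_vv(3)=6300.
Local minima occur where both diagonal entries positive: (-3, -3), (-3, 3), (4, -3), (4, 3). Count: 4.

4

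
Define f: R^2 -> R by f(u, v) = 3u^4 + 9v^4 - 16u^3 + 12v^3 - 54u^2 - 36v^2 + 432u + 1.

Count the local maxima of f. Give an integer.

f separates as a function of u plus a function of v, so ∇f=0 decouples.
∂f/∂u = 12(u - 4)(u - 3)(u + 3) = 0 at u ∈ {-3, 3, 4}; ∂f/∂v = 36v(v - 1)(v + 2) = 0 at v ∈ {-2, 0, 1}.
The Hessian is diagonal: diag(f_uu, f_vv). Second derivatives: f_uu(-3)=504, f_uu(3)=-72, f_uu(4)=84; f_vv(-2)=216, f_vv(0)=-72, f_vv(1)=108.
Local maxima occur where both diagonal entries negative: (3, 0). Count: 1.

1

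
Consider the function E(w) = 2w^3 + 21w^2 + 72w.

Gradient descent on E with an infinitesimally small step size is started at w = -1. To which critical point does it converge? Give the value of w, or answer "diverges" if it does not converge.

E'(w) = 6(w + 3)(w + 4), so E'(-1) = 36.
Gradient descent moves in the -E' direction, i.e. w is decreasing.
The nearest critical point in that direction is w = -3, where E'' = 6 > 0 (a local minimum). The iterate converges there.

-3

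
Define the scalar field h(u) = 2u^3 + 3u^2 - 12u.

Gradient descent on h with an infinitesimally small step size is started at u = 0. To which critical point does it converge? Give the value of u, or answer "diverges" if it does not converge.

h'(u) = 6(u - 1)(u + 2), so h'(0) = -12.
Gradient descent moves in the -h' direction, i.e. u is increasing.
The nearest critical point in that direction is u = 1, where h'' = 18 > 0 (a local minimum). The iterate converges there.

1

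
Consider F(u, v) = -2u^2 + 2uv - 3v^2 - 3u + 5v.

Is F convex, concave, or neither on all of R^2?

concave

F is quadratic, so its Hessian is the constant matrix H = [[-4, 2], [2, -6]].
det(H) = 20, tr(H) = -10.
det(H) > 0 and tr(H) < 0, so H is negative definite everywhere: concave.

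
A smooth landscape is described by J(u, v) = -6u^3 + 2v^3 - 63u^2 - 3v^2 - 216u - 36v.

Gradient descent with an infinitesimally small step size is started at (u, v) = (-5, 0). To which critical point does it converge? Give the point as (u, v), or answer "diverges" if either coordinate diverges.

(-4, 3)

J is separable, so gradient descent decouples: u follows -∂J/∂u, v follows -∂J/∂v.
∂J/∂u = -18(u + 3)(u + 4); at u=-5 this is -36, so u increases.
∂J/∂v = 6(v - 3)(v + 2); at v=0 this is -36, so v increases.
u converges to its nearest critical value -4 (a local min of the u-part); v converges to 3. The iterate converges to (-4, 3).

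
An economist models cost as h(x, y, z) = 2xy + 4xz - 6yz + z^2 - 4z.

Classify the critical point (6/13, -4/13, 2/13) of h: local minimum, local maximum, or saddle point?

saddle point

The Hessian is constant: H = [[0, 2, 4], [2, 0, -6], [4, -6, 2]].
Leading principal minors: Δ₁ = 0, Δ₂ = -4, Δ₃ = -104.
The minors fit neither the all-positive nor the alternating-sign pattern, so H is indefinite: a saddle point.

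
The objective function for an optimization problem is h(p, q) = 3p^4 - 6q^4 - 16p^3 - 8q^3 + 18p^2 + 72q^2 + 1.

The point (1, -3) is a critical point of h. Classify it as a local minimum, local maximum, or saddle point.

The mixed partial ∂²h/∂p∂q is 0, so the Hessian at any point is diag(h_pp, h_qq) = diag(12(3p^2 - 8p + 3), 24(-3q^2 - 2q + 6)).
At (1, -3): H = diag(-24, -360).
Both eigenvalues are negative, so H is negative definite: a local maximum.

local maximum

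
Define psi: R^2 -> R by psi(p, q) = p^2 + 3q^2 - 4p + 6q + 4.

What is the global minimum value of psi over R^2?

psi(p,q) separates as A(p) + B(q) + 4, so its minimum is min A + min B + 4.
A'(p) = 2p - 4 vanishes at p ∈ {2}; B'(q) = 6q + 6 vanishes at q ∈ {-1}.
Local minima of A (where A''>0): A(2)=-4. Local minima of B: B(-1)=-3.
So the global minimum of psi is A(2) + B(-1) + 4 = -4 − 3 + 4 = -3, attained at (2, -1).

-3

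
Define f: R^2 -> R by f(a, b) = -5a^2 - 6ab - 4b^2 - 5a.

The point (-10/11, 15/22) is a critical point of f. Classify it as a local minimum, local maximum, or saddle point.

The Hessian of f is constant: H = [[-10, -6], [-6, -8]].
det(H) = (-10)·(-8) − (-6)² = 44.
det(H) > 0 and tr(H) = -18 < 0, so H is negative definite and the point is a local maximum.

local maximum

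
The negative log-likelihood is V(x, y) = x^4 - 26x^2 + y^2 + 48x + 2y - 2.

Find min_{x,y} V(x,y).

V(x,y) separates as P(x) + Q(y) − 2, so its minimum is min P + min Q − 2.
P'(x) = 4(x - 3)(x - 1)(x + 4) vanishes at x ∈ {-4, 1, 3}; Q'(y) = 2y + 2 vanishes at y ∈ {-1}.
Local minima of P (where P''>0): P(-4)=-352, P(3)=-9. Local minima of Q: Q(-1)=-1.
So the global minimum of V is P(-4) + Q(-1) − 2 = -352 − 1 − 2 = -355, attained at (-4, -1).

-355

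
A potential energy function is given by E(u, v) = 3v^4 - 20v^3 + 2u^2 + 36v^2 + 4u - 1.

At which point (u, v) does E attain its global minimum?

E(u,v) separates as P(u) + Q(v) − 1, so its minimum is min P + min Q − 1.
P'(u) = 4u + 4 vanishes at u ∈ {-1}; Q'(v) = 12v(v - 3)(v - 2) vanishes at v ∈ {0, 2, 3}.
Local minima of P (where P''>0): P(-1)=-2. Local minima of Q: Q(0)=0, Q(3)=27.
So the global minimum of E is P(-1) + Q(0) − 1 = -2 + 0 − 1 = -3, attained at (-1, 0).

(-1, 0)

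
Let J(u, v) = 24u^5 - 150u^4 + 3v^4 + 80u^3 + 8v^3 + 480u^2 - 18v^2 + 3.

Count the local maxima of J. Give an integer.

2

J separates as a function of u plus a function of v, so ∇J=0 decouples.
∂J/∂u = 120u(u - 4)(u - 2)(u + 1) = 0 at u ∈ {-1, 0, 2, 4}; ∂J/∂v = 12v(v - 1)(v + 3) = 0 at v ∈ {-3, 0, 1}.
The Hessian is diagonal: diag(J_uu, J_vv). Second derivatives: J_uu(-1)=-1800, J_uu(0)=960, J_uu(2)=-1440, J_uu(4)=4800; J_vv(-3)=144, J_vv(0)=-36, J_vv(1)=48.
Local maxima occur where both diagonal entries negative: (-1, 0), (2, 0). Count: 2.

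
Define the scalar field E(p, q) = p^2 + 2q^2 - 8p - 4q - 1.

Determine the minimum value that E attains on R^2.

E(p,q) separates as A(p) + B(q) − 1, so its minimum is min A + min B − 1.
A'(p) = 2p - 8 vanishes at p ∈ {4}; B'(q) = 4q - 4 vanishes at q ∈ {1}.
Local minima of A (where A''>0): A(4)=-16. Local minima of B: B(1)=-2.
So the global minimum of E is A(4) + B(1) − 1 = -16 − 2 − 1 = -19, attained at (4, 1).

-19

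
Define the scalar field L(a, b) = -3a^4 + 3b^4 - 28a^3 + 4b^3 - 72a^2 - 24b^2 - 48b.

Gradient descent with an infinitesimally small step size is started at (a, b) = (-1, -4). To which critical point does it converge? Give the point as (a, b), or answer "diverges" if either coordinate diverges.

(-3, -2)

L is separable, so gradient descent decouples: a follows -∂L/∂a, b follows -∂L/∂b.
∂L/∂a = -12a(a + 3)(a + 4); at a=-1 this is 72, so a decreases.
∂L/∂b = 12(b - 2)(b + 1)(b + 2); at b=-4 this is -432, so b increases.
a converges to its nearest critical value -3 (a local min of the a-part); b converges to -2. The iterate converges to (-3, -2).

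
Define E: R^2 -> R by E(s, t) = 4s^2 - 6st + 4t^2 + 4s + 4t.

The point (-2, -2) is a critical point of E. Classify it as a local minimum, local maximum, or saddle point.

local minimum

The Hessian of E is constant: H = [[8, -6], [-6, 8]].
det(H) = 8·8 − (-6)² = 28.
det(H) > 0 and tr(H) = 16 > 0, so H is positive definite and the point is a local minimum.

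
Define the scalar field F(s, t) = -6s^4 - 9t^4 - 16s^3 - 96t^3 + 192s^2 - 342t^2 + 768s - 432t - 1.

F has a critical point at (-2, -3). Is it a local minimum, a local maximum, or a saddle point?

The mixed partial ∂²F/∂s∂t is 0, so the Hessian at any point is diag(F_ss, F_tt) = diag(24(-3s^2 - 4s + 16), -36(3t^2 + 16t + 19)).
At (-2, -3): H = diag(288, 72).
Both eigenvalues are positive, so H is positive definite: a local minimum.

local minimum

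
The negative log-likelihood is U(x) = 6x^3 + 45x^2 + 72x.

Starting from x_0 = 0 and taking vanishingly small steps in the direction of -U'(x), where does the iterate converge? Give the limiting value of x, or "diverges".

-1

U'(x) = 18(x + 1)(x + 4), so U'(0) = 72.
Gradient descent moves in the -U' direction, i.e. x is decreasing.
The nearest critical point in that direction is x = -1, where U'' = 54 > 0 (a local minimum). The iterate converges there.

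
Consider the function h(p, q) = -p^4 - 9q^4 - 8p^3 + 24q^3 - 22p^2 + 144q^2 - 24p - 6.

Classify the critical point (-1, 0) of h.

saddle point

The mixed partial ∂²h/∂p∂q is 0, so the Hessian at any point is diag(h_pp, h_qq) = diag(-4(3p^2 + 12p + 11), 36(-3q^2 + 4q + 8)).
At (-1, 0): H = diag(-8, 288).
The eigenvalues have opposite signs, so H is indefinite: a saddle point.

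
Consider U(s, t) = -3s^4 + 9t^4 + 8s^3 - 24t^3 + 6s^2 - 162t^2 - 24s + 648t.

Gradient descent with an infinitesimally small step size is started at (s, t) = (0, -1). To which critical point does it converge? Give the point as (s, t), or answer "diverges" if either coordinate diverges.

(1, -3)

U is separable, so gradient descent decouples: s follows -∂U/∂s, t follows -∂U/∂t.
∂U/∂s = -12(s - 2)(s - 1)(s + 1); at s=0 this is -24, so s increases.
∂U/∂t = 36(t - 3)(t - 2)(t + 3); at t=-1 this is 864, so t decreases.
s converges to its nearest critical value 1 (a local min of the s-part); t converges to -3. The iterate converges to (1, -3).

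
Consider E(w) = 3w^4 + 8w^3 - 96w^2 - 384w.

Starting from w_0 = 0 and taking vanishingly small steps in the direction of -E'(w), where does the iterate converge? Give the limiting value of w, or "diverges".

4

E'(w) = 12(w - 4)(w + 2)(w + 4), so E'(0) = -384.
Gradient descent moves in the -E' direction, i.e. w is increasing.
The nearest critical point in that direction is w = 4, where E'' = 576 > 0 (a local minimum). The iterate converges there.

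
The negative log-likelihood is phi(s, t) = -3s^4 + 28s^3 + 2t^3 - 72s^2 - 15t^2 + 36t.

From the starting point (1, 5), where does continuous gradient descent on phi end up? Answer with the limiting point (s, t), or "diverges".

phi is separable, so gradient descent decouples: s follows -∂phi/∂s, t follows -∂phi/∂t.
∂phi/∂s = -12s(s - 4)(s - 3); at s=1 this is -72, so s increases.
∂phi/∂t = 6(t - 3)(t - 2); at t=5 this is 36, so t decreases.
s converges to its nearest critical value 3 (a local min of the s-part); t converges to 3. The iterate converges to (3, 3).

(3, 3)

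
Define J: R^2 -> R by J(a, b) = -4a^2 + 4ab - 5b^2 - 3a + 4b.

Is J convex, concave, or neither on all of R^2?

concave

J is quadratic, so its Hessian is the constant matrix H = [[-8, 4], [4, -10]].
det(H) = 64, tr(H) = -18.
det(H) > 0 and tr(H) < 0, so H is negative definite everywhere: concave.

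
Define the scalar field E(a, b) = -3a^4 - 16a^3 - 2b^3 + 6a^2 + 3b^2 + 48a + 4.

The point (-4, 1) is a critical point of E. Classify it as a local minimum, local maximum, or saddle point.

local maximum

The mixed partial ∂²E/∂a∂b is 0, so the Hessian at any point is diag(E_aa, E_bb) = diag(12(-3a^2 - 8a + 1), 6(-2b + 1)).
At (-4, 1): H = diag(-180, -6).
Both eigenvalues are negative, so H is negative definite: a local maximum.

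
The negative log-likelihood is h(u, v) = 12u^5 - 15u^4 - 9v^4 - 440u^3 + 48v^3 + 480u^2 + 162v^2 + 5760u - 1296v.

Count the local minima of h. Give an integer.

2

h separates as a function of u plus a function of v, so ∇h=0 decouples.
∂h/∂u = 60(u - 4)(u - 3)(u + 2)(u + 4) = 0 at u ∈ {-4, -2, 3, 4}; ∂h/∂v = -36(v - 4)(v - 3)(v + 3) = 0 at v ∈ {-3, 3, 4}.
The Hessian is diagonal: diag(h_uu, h_vv). Second derivatives: h_uu(-4)=-6720, h_uu(-2)=3600, h_uu(3)=-2100, h_uu(4)=2880; h_vv(-3)=-1512, h_vv(3)=216, h_vv(4)=-252.
Local minima occur where both diagonal entries positive: (-2, 3), (4, 3). Count: 2.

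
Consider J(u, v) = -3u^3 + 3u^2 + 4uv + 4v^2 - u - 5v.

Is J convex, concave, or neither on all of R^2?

The term -3u^3 is cubic, so the Hessian is not constant.
∂²J/∂u² = -18u + 6, which takes both signs as u varies (negative for sufficiently large u). A diagonal entry of the Hessian changing sign means the Hessian is neither positive- nor negative-semidefinite on all of R^2.

neither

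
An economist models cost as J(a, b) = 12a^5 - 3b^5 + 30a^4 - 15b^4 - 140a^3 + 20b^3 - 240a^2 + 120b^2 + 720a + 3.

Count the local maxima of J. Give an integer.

4

J separates as a function of a plus a function of b, so ∇J=0 decouples.
∂J/∂a = 60(a - 2)(a - 1)(a + 2)(a + 3) = 0 at a ∈ {-3, -2, 1, 2}; ∂J/∂b = -15b(b - 2)(b + 2)(b + 4) = 0 at b ∈ {-4, -2, 0, 2}.
The Hessian is diagonal: diag(J_aa, J_bb). Second derivatives: J_aa(-3)=-1200, J_aa(-2)=720, J_aa(1)=-720, J_aa(2)=1200; J_bb(-4)=720, J_bb(-2)=-240, J_bb(0)=240, J_bb(2)=-720.
Local maxima occur where both diagonal entries negative: (-3, -2), (-3, 2), (1, -2), (1, 2). Count: 4.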